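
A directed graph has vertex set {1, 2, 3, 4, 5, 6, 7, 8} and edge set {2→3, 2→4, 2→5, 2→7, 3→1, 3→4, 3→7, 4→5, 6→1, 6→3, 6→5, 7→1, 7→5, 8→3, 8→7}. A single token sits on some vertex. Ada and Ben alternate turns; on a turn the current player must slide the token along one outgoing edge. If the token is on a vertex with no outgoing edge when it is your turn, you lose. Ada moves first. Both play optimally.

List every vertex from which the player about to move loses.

Build the W/L table. Terminal = L. A non-terminal position is W if it has a move to some L; otherwise it is L.
Every edge goes from a vertex to one that appears earlier in the order 1, 5, 4, 7, 3, 6, 2, 8, so processing vertices in that order labels each vertex after all of its successors.
1: no outgoing edge → L
5: no outgoing edge → L
4: reaches L-position 5 → W
7: reaches L-position 5 → W
3: reaches L-position 1 → W
6: reaches L-position 5 → W
2: reaches L-position 5 → W
8: only reaches 3(W), 7(W), all W → L
Reading off the rows marked L gives the requested list; there are 3 such vertices.

1, 5, 8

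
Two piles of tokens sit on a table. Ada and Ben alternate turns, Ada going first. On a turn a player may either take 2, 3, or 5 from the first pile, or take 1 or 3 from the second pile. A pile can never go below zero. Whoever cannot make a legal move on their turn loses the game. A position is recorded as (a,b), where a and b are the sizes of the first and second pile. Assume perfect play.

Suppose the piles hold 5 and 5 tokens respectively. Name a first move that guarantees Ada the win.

Move to (3,5).

Build the W/L table. Terminal = L. A non-terminal position is W if it has a move to some L; otherwise it is L.
No move ever increases a pile, so every position that can arise here has a ≤ 5 and b ≤ 5; it is enough to label the cells with 0 ≤ a ≤ 5 and 0 ≤ b ≤ 5.
Every move lowers a or b (never raises either), so fill the grid row by row in increasing a, and left to right within a row: each cell's successors are then already labelled.
      b=0  b=1  b=2  b=3  b=4  b=5
a=0:    L    W    L    W    L    W
a=1:    L    W    L    W    L    W
a=2:    W    L    W    L    W    L
a=3:    W    L    W    L    W    L
a=4:    W    W    W    W    W    W
a=5:    W    W    W    W    W    W
Cells with no legal move (terminal, hence L): (0,0), (1,0).
The remaining L cells, each justified by listing all of its moves:
(0,2): only reaches (0,1)(W), which is W → L
(0,4): only reaches (0,3)(W), (0,1)(W), all W → L
(1,2): only reaches (1,1)(W), which is W → L
(1,4): only reaches (1,3)(W), (1,1)(W), all W → L
(2,1): only reaches (0,1)(W), (2,0)(W), all W → L
(2,3): only reaches (0,3)(W), (2,2)(W), (2,0)(W), all W → L
(2,5): only reaches (0,5)(W), (2,4)(W), (2,2)(W), all W → L
(3,1): only reaches (1,1)(W), (0,1)(W), (3,0)(W), all W → L
(3,3): only reaches (1,3)(W), (0,3)(W), (3,2)(W), (3,0)(W), all W → L
(3,5): only reaches (1,5)(W), (0,5)(W), (3,4)(W), (3,2)(W), all W → L
Every other cell has at least one move into one of the L cells above, so it is W.
From (5,5), the L positions reachable in one move are: (3,5), (2,5). Any move reaching one of these is winning.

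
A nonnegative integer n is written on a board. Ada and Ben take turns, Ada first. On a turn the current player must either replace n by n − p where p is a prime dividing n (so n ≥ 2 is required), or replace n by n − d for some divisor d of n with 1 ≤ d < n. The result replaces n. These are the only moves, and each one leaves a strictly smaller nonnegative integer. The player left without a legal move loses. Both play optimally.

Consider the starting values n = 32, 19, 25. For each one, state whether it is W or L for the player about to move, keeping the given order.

Classify positions by backward induction: terminal positions (no move available) are L. From any other position, the mover wins iff some move reaches an L.
n=0: no move → L
n=1: no move → L
n=2: reaches L-position 0 → W
n=3: reaches L-position 0 → W
n=4: only reaches 2(W), 3(W), all W → L
n=5: reaches L-position 0 → W
n=6: reaches L-position 4 → W
n=7: reaches L-position 0 → W
n=8: reaches L-position 4 → W
n=9: only reaches 6(W), 8(W), all W → L
n=10: reaches L-position 9 → W
n=11: reaches L-position 0 → W
n=12: reaches L-position 9 → W
n=13: reaches L-position 0 → W
n=14: only reaches 7(W), 12(W), 13(W), all W → L
n=15: reaches L-position 14 → W
n=16: reaches L-position 14 → W
n=17: reaches L-position 0 → W
n=18: reaches L-position 9 → W
n=19: reaches L-position 0 → W
n=20: only reaches 10(W), 15(W), 16(W), 18(W), 19(W), all W → L
n=21: reaches L-position 14 → W
n=22: reaches L-position 20 → W
n=23: reaches L-position 0 → W
n=24: reaches L-position 20 → W
n=25: reaches L-position 20 → W
n=26: only reaches 13(W), 24(W), 25(W), all W → L
n=27: reaches L-position 26 → W
n=28: reaches L-position 14 → W
n=29: reaches L-position 0 → W
n=30: reaches L-position 20 → W
n=31: reaches L-position 0 → W
n=32: only reaches 16(W), 24(W), 28(W), 30(W), 31(W), all W → L

32: L, 19: W, 25: W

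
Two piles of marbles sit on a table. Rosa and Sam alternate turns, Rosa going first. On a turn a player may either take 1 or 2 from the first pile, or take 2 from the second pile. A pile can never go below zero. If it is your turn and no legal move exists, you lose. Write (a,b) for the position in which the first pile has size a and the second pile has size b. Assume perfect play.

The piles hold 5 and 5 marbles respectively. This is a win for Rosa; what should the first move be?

Move to (3,5).

Build the W/L table. Terminal = L. A non-terminal position is W if it has a move to some L; otherwise it is L.
No move ever increases a pile, so every position that can arise here has a ≤ 5 and b ≤ 5; it is enough to label the cells with 0 ≤ a ≤ 5 and 0 ≤ b ≤ 5.
Every move lowers a or b (never raises either), so fill the grid row by row in increasing a, and left to right within a row: each cell's successors are then already labelled.
      b=0  b=1  b=2  b=3  b=4  b=5
a=0:    L    L    W    W    L    L
a=1:    W    W    L    L    W    W
a=2:    W    W    W    W    W    W
a=3:    L    L    W    W    L    L
a=4:    W    W    L    L    W    W
a=5:    W    W    W    W    W    W
Cells with no legal move (terminal, hence L): (0,0), (0,1).
The remaining L cells, each justified by listing all of its moves:
(0,4): →(0,2)(W) only, which is W, so L
(0,5): →(0,3)(W) only, which is W, so L
(1,2): →(0,2)(W), (1,0)(W) — all W, so L
(1,3): →(0,3)(W), (1,1)(W) — all W, so L
(3,0): →(2,0)(W), (1,0)(W) — all W, so L
(3,1): →(2,1)(W), (1,1)(W) — all W, so L
(3,4): →(2,4)(W), (1,4)(W), (3,2)(W) — all W, so L
(3,5): →(2,5)(W), (1,5)(W), (3,3)(W) — all W, so L
(4,2): →(3,2)(W), (2,2)(W), (4,0)(W) — all W, so L
(4,3): →(3,3)(W), (2,3)(W), (4,1)(W) — all W, so L
Every other cell has at least one move into one of the L cells above, so it is W.
From (5,5), the L positions reachable in one move are: (3,5).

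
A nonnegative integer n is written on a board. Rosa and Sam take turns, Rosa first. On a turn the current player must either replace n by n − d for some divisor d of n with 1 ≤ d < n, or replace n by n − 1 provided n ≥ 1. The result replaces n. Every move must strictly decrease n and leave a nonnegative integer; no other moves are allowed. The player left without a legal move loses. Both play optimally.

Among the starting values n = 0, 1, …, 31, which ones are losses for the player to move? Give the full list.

Use the standard recursion: the mover loses at a terminal position; elsewhere, the mover wins exactly when some move hands the opponent an L position.
n=0: no move → L
n=1: W (go to 0, an L position)
n=2: L (sole option 1(W) is W)
n=3: W (go to 2, an L position)
n=4: W (go to 2, an L position)
n=5: L (sole option 4(W) is W)
n=6: W (go to 5, an L position)
n=7: L (sole option 6(W) is W)
n=8: W (go to 7, an L position)
n=9: L (options 6(W), 8(W) are all W)
n=10: W (go to 5, an L position)
n=11: L (sole option 10(W) is W)
n=12: W (go to 9, an L position)
n=13: L (sole option 12(W) is W)
n=14: W (go to 7, an L position)
n=15: L (options 10(W), 12(W), 14(W) are all W)
n=16: W (go to 15, an L position)
n=17: L (sole option 16(W) is W)
n=18: W (go to 9, an L position)
n=19: L (sole option 18(W) is W)
n=20: W (go to 15, an L position)
n=21: L (options 14(W), 18(W), 20(W) are all W)
n=22: W (go to 11, an L position)
n=23: L (sole option 22(W) is W)
n=24: W (go to 21, an L position)
n=25: L (options 20(W), 24(W) are all W)
n=26: W (go to 13, an L position)
n=27: L (options 18(W), 24(W), 26(W) are all W)
n=28: W (go to 21, an L position)
n=29: L (sole option 28(W) is W)
n=30: W (go to 15, an L position)
n=31: L (sole option 30(W) is W)
The losing starting values of n are exactly the entries labelled L in this table (16 of them).

0, 2, 5, 7, 9, 11, 13, 15, 17, 19, 21, 23, 25, 27, 29, 31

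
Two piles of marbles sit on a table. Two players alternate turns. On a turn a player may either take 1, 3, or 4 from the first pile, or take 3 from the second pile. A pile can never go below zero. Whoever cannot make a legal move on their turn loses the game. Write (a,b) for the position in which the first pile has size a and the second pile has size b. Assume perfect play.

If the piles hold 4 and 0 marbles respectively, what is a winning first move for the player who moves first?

Build the W/L table. Terminal = L. A non-terminal position is W if it has a move to some L; otherwise it is L.
No move ever increases a pile, so every position that can arise here has a ≤ 4 and b ≤ 0; it is enough to label the cells with 0 ≤ a ≤ 4 and 0 ≤ b ≤ 0.
Every move lowers a or b (never raises either), so fill the grid row by row in increasing a, and left to right within a row: each cell's successors are then already labelled.
      b=0
a=0:    L
a=1:    W
a=2:    L
a=3:    W
a=4:    W
Cells with no legal move (terminal, hence L): (0,0).
The remaining L cells, each justified by listing all of its moves:
(2,0): only reaches (1,0)(W), which is W → L
Every other cell has at least one move into one of the L cells above, so it is W.
From (4,0), the L positions reachable in one move are: (0,0).

Move to (0,0).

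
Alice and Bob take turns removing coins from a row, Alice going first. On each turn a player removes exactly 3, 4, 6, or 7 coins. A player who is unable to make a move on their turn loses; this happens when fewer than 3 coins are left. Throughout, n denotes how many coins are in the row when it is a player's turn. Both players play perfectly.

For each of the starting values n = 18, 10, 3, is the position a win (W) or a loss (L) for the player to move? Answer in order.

Work bottom-up. With no move the player to move loses. Otherwise the position is W if at least one move leads to an L position for the opponent, and L if every move leads to a W.
n=0: no move → L
n=1: no move → L
n=2: no move → L
n=3: →0(L), so W
n=4: →1(L), so W
n=5: →2(L), so W
n=6: →2(L), so W
n=7: →1(L), so W
n=8: →2(L), so W
n=9: →2(L), so W
n=10: →7(W), 6(W), 4(W), 3(W) — all W, so L
n=11: →8(W), 7(W), 5(W), 4(W) — all W, so L
n=12: →9(W), 8(W), 6(W), 5(W) — all W, so L
n=13: →10(L), so W
n=14: →11(L), so W
n=15: →12(L), so W
n=16: →12(L), so W
n=17: →11(L), so W
n=18: →12(L), so W

18: W, 10: L, 3: W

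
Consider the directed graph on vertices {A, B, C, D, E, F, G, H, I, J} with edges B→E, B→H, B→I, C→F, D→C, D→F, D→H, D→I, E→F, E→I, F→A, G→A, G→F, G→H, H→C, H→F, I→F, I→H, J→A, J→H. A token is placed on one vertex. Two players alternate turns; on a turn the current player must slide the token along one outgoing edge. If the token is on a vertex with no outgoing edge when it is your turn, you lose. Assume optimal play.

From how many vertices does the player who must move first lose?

3

Work bottom-up. With no move the player to move loses. Otherwise the position is W if at least one move leads to an L position for the opponent, and L if every move leads to a W.
Every edge goes from a vertex to one that appears earlier in the order A, F, C, H, J, I, G, D, E, B, so processing vertices in that order labels each vertex after all of its successors.
A: no outgoing edge → L
F: →A(L), so W
C: →F(W) only, which is W, so L
H: →C(L), so W
J: →A(L), so W
I: →H(W), F(W) — all W, so L
G: →A(L), so W
D: →I(L), so W
E: →I(L), so W
B: →I(L), so W
The L vertices are A, C, I; that is 3 in all.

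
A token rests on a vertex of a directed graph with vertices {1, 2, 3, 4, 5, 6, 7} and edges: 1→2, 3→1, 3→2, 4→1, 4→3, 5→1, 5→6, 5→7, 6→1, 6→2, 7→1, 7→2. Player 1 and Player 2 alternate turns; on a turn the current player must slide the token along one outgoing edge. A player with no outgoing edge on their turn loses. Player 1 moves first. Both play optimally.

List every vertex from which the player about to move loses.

Work bottom-up. With no move the player to move loses. Otherwise the position is W if at least one move leads to an L position for the opponent, and L if every move leads to a W.
Every edge goes from a vertex to one that appears earlier in the order 2, 1, 3, 4, 7, 6, 5, so processing vertices in that order labels each vertex after all of its successors.
2: no outgoing edge → L
1: reaches L-position 2 → W
3: reaches L-position 2 → W
4: only reaches 3(W), 1(W), all W → L
7: reaches L-position 2 → W
6: reaches L-position 2 → W
5: only reaches 6(W), 7(W), 1(W), all W → L
Reading off the rows marked L gives the requested list; there are 3 such vertices.

2, 4, 5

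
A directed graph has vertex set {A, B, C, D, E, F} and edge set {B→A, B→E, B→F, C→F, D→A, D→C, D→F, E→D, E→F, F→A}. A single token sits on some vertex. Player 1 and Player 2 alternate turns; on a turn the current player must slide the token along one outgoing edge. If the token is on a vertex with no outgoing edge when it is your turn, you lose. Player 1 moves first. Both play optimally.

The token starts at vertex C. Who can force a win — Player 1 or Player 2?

Player 2 wins.

Work bottom-up. With no move the player to move loses. Otherwise the position is W if at least one move leads to an L position for the opponent, and L if every move leads to a W.
Every edge goes from a vertex to one that appears earlier in the order A, F, C, D, E, B, so processing vertices in that order labels each vertex after all of its successors.
A: no outgoing edge → L
F: reaches L-position A → W
C: only reaches F(W), which is W → L
D: reaches L-position C → W
E: only reaches D(W), F(W), all W → L
B: reaches L-position E → W
The starting position C is L: whatever Player 1 does, the opponent receives a W position.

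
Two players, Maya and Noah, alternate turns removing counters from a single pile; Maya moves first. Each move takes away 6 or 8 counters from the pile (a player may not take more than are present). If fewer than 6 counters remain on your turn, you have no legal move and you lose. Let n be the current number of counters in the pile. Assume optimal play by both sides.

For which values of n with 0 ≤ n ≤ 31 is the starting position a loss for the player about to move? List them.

0, 1, 2, 3, 4, 5, 14, 15, 16, 17, 18, 19, 28, 29, 30, 31

Label each position W (a win for the player to move) or L (a loss). A position with no legal move is L; any other position is W exactly when some move reaches an L, and L when every move reaches a W.
n=0: no move → L
n=1: no move → L
n=2: no move → L
n=3: no move → L
n=4: no move → L
n=5: no move → L
n=6: →0(L), so W
n=7: →1(L), so W
n=8: →2(L), so W
n=9: →3(L), so W
n=10: →4(L), so W
n=11: →5(L), so W
n=12: →4(L), so W
n=13: →5(L), so W
n=14: →8(W), 6(W) — all W, so L
n=15: →9(W), 7(W) — all W, so L
n=16: →10(W), 8(W) — all W, so L
n=17: →11(W), 9(W) — all W, so L
n=18: →12(W), 10(W) — all W, so L
n=19: →13(W), 11(W) — all W, so L
n=20: →14(L), so W
n=21: →15(L), so W
n=22: →16(L), so W
n=23: →17(L), so W
n=24: →18(L), so W
n=25: →19(L), so W
n=26: →18(L), so W
n=27: →19(L), so W
n=28: →22(W), 20(W) — all W, so L
n=29: →23(W), 21(W) — all W, so L
n=30: →24(W), 22(W) — all W, so L
n=31: →25(W), 23(W) — all W, so L
The losing starting values of n are exactly the entries labelled L in this table (16 of them).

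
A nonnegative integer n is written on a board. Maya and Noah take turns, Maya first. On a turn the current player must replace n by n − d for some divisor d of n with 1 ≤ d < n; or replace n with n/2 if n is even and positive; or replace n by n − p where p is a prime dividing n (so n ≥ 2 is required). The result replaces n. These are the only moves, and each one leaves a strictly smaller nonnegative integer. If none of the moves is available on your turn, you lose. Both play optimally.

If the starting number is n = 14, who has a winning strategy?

Classify positions by backward induction: terminal positions (no move available) are L. From any other position, the mover wins iff some move reaches an L.
n=0: no move → L
n=1: no move → L
n=2: reaches L-position 0 → W
n=3: reaches L-position 0 → W
n=4: only reaches 2(W), 3(W), all W → L
n=5: reaches L-position 0 → W
n=6: reaches L-position 4 → W
n=7: reaches L-position 0 → W
n=8: reaches L-position 4 → W
n=9: only reaches 6(W), 8(W), all W → L
n=10: reaches L-position 9 → W
n=11: reaches L-position 0 → W
n=12: reaches L-position 9 → W
n=13: reaches L-position 0 → W
n=14: only reaches 7(W), 12(W), 13(W), all W → L
Every move from 14 reaches a W position, so the mover loses.

Noah wins.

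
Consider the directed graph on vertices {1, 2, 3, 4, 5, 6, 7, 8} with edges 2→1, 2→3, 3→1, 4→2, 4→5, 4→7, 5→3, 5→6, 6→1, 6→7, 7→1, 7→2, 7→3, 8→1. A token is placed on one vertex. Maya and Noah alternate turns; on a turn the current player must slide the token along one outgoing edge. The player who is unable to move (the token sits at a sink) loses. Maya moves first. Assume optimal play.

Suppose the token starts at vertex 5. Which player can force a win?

Noah wins.

Classify positions by backward induction: terminal positions (no move available) are L. From any other position, the mover wins iff some move reaches an L.
Every edge goes from a vertex to one that appears earlier in the order 1, 3, 2, 7, 6, 5, 8, 4, so processing vertices in that order labels each vertex after all of its successors.
1: no outgoing edge → L
3: can move to 1, which is L ⇒ W
2: can move to 1, which is L ⇒ W
7: can move to 1, which is L ⇒ W
6: can move to 1, which is L ⇒ W
5: moves to 6(W), 3(W); every one is W ⇒ L
8: can move to 1, which is L ⇒ W
4: can move to 5, which is L ⇒ W
The starting position 5 is L: whatever Maya does, the opponent receives a W position.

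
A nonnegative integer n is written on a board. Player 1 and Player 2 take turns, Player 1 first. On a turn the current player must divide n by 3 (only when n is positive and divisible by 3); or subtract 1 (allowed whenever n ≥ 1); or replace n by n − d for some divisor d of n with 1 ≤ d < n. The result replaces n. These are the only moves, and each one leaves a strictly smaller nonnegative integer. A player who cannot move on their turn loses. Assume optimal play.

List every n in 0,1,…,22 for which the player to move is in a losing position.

Work bottom-up. With no move the player to move loses. Otherwise the position is W if at least one move leads to an L position for the opponent, and L if every move leads to a W.
n=0: no move → L
n=1: reaches L-position 0 → W
n=2: only reaches 1(W), which is W → L
n=3: reaches L-position 2 → W
n=4: reaches L-position 2 → W
n=5: only reaches 4(W), which is W → L
n=6: reaches L-position 2 → W
n=7: only reaches 6(W), which is W → L
n=8: reaches L-position 7 → W
n=9: only reaches 3(W), 6(W), 8(W), all W → L
n=10: reaches L-position 5 → W
n=11: only reaches 10(W), which is W → L
n=12: reaches L-position 9 → W
n=13: only reaches 12(W), which is W → L
n=14: reaches L-position 7 → W
n=15: reaches L-position 5 → W
n=16: only reaches 8(W), 12(W), 14(W), 15(W), all W → L
n=17: reaches L-position 16 → W
n=18: reaches L-position 9 → W
n=19: only reaches 18(W), which is W → L
n=20: reaches L-position 16 → W
n=21: reaches L-position 7 → W
n=22: reaches L-position 11 → W
Reading off the rows marked L gives the requested list; there are 9 such values of n.

0, 2, 5, 7, 9, 11, 13, 16, 19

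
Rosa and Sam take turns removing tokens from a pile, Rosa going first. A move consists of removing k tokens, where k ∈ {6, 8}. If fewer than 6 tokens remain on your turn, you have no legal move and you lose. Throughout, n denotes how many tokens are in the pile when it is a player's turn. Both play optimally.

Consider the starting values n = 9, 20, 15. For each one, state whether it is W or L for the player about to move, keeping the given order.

Work bottom-up. With no move the player to move loses. Otherwise the position is W if at least one move leads to an L position for the opponent, and L if every move leads to a W.
n=0: no move → L
n=1: no move → L
n=2: no move → L
n=3: no move → L
n=4: no move → L
n=5: no move → L
n=6: can move to 0, which is L ⇒ W
n=7: can move to 1, which is L ⇒ W
n=8: can move to 2, which is L ⇒ W
n=9: can move to 3, which is L ⇒ W
n=10: can move to 4, which is L ⇒ W
n=11: can move to 5, which is L ⇒ W
n=12: can move to 4, which is L ⇒ W
n=13: can move to 5, which is L ⇒ W
n=14: moves to 8(W), 6(W); every one is W ⇒ L
n=15: moves to 9(W), 7(W); every one is W ⇒ L
n=16: moves to 10(W), 8(W); every one is W ⇒ L
n=17: moves to 11(W), 9(W); every one is W ⇒ L
n=18: moves to 12(W), 10(W); every one is W ⇒ L
n=19: moves to 13(W), 11(W); every one is W ⇒ L
n=20: can move to 14, which is L ⇒ W

9: W, 20: W, 15: L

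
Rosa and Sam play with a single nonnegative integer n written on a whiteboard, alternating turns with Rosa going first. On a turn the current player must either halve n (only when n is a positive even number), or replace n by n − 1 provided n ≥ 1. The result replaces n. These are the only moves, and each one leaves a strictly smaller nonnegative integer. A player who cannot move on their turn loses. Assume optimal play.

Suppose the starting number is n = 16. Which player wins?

Work bottom-up. With no move the player to move loses. Otherwise the position is W if at least one move leads to an L position for the opponent, and L if every move leads to a W.
n=0: no move → L
n=1: →0(L), so W
n=2: →1(W) only, which is W, so L
n=3: →2(L), so W
n=4: →2(L), so W
n=5: →4(W) only, which is W, so L
n=6: →5(L), so W
n=7: →6(W) only, which is W, so L
n=8: →7(L), so W
n=9: →8(W) only, which is W, so L
n=10: →5(L), so W
n=11: →10(W) only, which is W, so L
n=12: →11(L), so W
n=13: →12(W) only, which is W, so L
n=14: →7(L), so W
n=15: →14(W) only, which is W, so L
n=16: →15(L), so W
The starting position 16 is W: Rosa should move to 15, handing over an L position.

Rosa wins.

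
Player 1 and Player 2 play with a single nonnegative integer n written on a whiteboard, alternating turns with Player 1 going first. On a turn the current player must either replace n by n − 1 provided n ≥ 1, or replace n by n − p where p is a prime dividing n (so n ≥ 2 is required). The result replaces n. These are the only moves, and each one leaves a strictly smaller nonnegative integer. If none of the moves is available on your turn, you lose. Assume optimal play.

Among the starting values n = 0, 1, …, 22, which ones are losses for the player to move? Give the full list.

Use the standard recursion: the mover loses at a terminal position; elsewhere, the mover wins exactly when some move hands the opponent an L position.
n=0: no move → L
n=1: reaches L-position 0 → W
n=2: reaches L-position 0 → W
n=3: reaches L-position 0 → W
n=4: only reaches 2(W), 3(W), all W → L
n=5: reaches L-position 0 → W
n=6: reaches L-position 4 → W
n=7: reaches L-position 0 → W
n=8: only reaches 6(W), 7(W), all W → L
n=9: reaches L-position 8 → W
n=10: reaches L-position 8 → W
n=11: reaches L-position 0 → W
n=12: only reaches 9(W), 10(W), 11(W), all W → L
n=13: reaches L-position 0 → W
n=14: reaches L-position 12 → W
n=15: reaches L-position 12 → W
n=16: only reaches 14(W), 15(W), all W → L
n=17: reaches L-position 0 → W
n=18: reaches L-position 16 → W
n=19: reaches L-position 0 → W
n=20: only reaches 15(W), 18(W), 19(W), all W → L
n=21: reaches L-position 20 → W
n=22: reaches L-position 20 → W
The losing starting values of n are exactly the entries labelled L in this table (6 of them).

0, 4, 8, 12, 16, 20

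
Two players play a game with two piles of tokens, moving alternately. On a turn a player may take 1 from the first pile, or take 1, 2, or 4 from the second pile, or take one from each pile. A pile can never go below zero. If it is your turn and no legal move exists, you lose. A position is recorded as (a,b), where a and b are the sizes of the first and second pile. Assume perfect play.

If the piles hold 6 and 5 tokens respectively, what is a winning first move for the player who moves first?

Move to (5,5).

Use the standard recursion: the mover loses at a terminal position; elsewhere, the mover wins exactly when some move hands the opponent an L position.
No move ever increases a pile, so every position that can arise here has a ≤ 6 and b ≤ 5; it is enough to label the cells with 0 ≤ a ≤ 6 and 0 ≤ b ≤ 5.
Every move lowers a or b (never raises either), so fill the grid row by row in increasing a, and left to right within a row: each cell's successors are then already labelled.
      b=0  b=1  b=2  b=3  b=4  b=5
a=0:    L    W    W    L    W    W
a=1:    W    W    L    W    W    L
a=2:    L    W    W    W    W    W
a=3:    W    W    L    W    W    L
a=4:    L    W    W    W    W    W
a=5:    W    W    L    W    W    L
a=6:    L    W    W    W    W    W
Cells with no legal move (terminal, hence L): (0,0).
The remaining L cells, each justified by listing all of its moves:
(0,3): L (options (0,2)(W), (0,1)(W) are all W)
(1,2): L (options (0,2)(W), (1,1)(W), (1,0)(W), (0,1)(W) are all W)
(1,5): L (options (0,5)(W), (1,4)(W), (1,3)(W), (1,1)(W), (0,4)(W) are all W)
(2,0): L (sole option (1,0)(W) is W)
(3,2): L (options (2,2)(W), (3,1)(W), (3,0)(W), (2,1)(W) are all W)
(3,5): L (options (2,5)(W), (3,4)(W), (3,3)(W), (3,1)(W), (2,4)(W) are all W)
(4,0): L (sole option (3,0)(W) is W)
(5,2): L (options (4,2)(W), (5,1)(W), (5,0)(W), (4,1)(W) are all W)
(5,5): L (options (4,5)(W), (5,4)(W), (5,3)(W), (5,1)(W), (4,4)(W) are all W)
(6,0): L (sole option (5,0)(W) is W)
Every other cell has at least one move into one of the L cells above, so it is W.
From (6,5), the L positions reachable in one move are: (5,5).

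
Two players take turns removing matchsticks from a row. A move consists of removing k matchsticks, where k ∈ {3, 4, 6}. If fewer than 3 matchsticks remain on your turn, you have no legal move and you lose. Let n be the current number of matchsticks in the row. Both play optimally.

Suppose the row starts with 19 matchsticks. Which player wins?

Positions with no move are L. A position that does have a move is losing for the player to move precisely when every available move leads to a winning position for the opponent. Fill in the labels:
n=0: no move → L
n=1: no move → L
n=2: no move → L
n=3: W (go to 0, an L position)
n=4: W (go to 1, an L position)
n=5: W (go to 2, an L position)
n=6: W (go to 2, an L position)
n=7: W (go to 1, an L position)
n=8: W (go to 2, an L position)
n=9: L (options 6(W), 5(W), 3(W) are all W)
n=10: L (options 7(W), 6(W), 4(W) are all W)
n=11: L (options 8(W), 7(W), 5(W) are all W)
n=12: W (go to 9, an L position)
n=13: W (go to 10, an L position)
n=14: W (go to 11, an L position)
n=15: W (go to 11, an L position)
n=16: W (go to 10, an L position)
n=17: W (go to 11, an L position)
n=18: L (options 15(W), 14(W), 12(W) are all W)
n=19: L (options 16(W), 15(W), 13(W) are all W)
The starting position 19 is L: whatever the player to move does, the opponent receives a W position.

The second player wins.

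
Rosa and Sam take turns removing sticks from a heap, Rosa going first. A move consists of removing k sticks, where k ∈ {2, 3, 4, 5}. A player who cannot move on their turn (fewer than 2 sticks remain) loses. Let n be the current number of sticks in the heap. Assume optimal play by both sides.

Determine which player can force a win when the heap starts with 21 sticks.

Sam wins.

Classify positions by backward induction: terminal positions (no move available) are L. From any other position, the mover wins iff some move reaches an L.
n=0: no move → L
n=1: no move → L
n=2: reaches L-position 0 → W
n=3: reaches L-position 1 → W
n=4: reaches L-position 1 → W
n=5: reaches L-position 1 → W
n=6: reaches L-position 1 → W
n=7: only reaches 5(W), 4(W), 3(W), 2(W), all W → L
n=8: only reaches 6(W), 5(W), 4(W), 3(W), all W → L
n=9: reaches L-position 7 → W
n=10: reaches L-position 8 → W
n=11: reaches L-position 8 → W
n=12: reaches L-position 8 → W
n=13: reaches L-position 8 → W
n=14: only reaches 12(W), 11(W), 10(W), 9(W), all W → L
n=15: only reaches 13(W), 12(W), 11(W), 10(W), all W → L
n=16: reaches L-position 14 → W
n=17: reaches L-position 15 → W
n=18: reaches L-position 15 → W
n=19: reaches L-position 15 → W
n=20: reaches L-position 15 → W
n=21: only reaches 19(W), 18(W), 17(W), 16(W), all W → L
Every move from 21 reaches a W position, so the mover loses.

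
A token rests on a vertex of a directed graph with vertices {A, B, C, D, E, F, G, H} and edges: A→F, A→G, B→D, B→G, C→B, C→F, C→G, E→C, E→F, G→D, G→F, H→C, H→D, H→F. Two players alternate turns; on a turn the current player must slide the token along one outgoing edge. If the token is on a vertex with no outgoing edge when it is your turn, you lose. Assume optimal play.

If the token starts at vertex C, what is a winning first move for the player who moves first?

Build the W/L table. Terminal = L. A non-terminal position is W if it has a move to some L; otherwise it is L.
Every edge goes from a vertex to one that appears earlier in the order F, D, G, B, C, A, E, H, so processing vertices in that order labels each vertex after all of its successors.
F: no outgoing edge → L
D: no outgoing edge → L
G: →D(L), so W
B: →D(L), so W
C: →F(L), so W
A: →F(L), so W
E: →F(L), so W
H: →D(L), so W
From C, the L positions reachable in one move are: F.

Move to F.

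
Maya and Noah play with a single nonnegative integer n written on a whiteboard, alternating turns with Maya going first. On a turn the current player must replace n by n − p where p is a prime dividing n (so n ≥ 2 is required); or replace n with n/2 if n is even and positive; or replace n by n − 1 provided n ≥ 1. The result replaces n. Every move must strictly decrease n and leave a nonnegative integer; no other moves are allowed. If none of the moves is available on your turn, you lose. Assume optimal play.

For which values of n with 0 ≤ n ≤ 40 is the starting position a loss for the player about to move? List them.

Compute win/loss labels from the base case upward. A position with no move is L. Any other position is W if it can reach an L in one move, else L.
n=0: no move → L
n=1: can move to 0, which is L ⇒ W
n=2: can move to 0, which is L ⇒ W
n=3: can move to 0, which is L ⇒ W
n=4: moves to 2(W), 3(W); every one is W ⇒ L
n=5: can move to 0, which is L ⇒ W
n=6: can move to 4, which is L ⇒ W
n=7: can move to 0, which is L ⇒ W
n=8: can move to 4, which is L ⇒ W
n=9: moves to 6(W), 8(W); every one is W ⇒ L
n=10: can move to 9, which is L ⇒ W
n=11: can move to 0, which is L ⇒ W
n=12: can move to 9, which is L ⇒ W
n=13: can move to 0, which is L ⇒ W
n=14: moves to 7(W), 12(W), 13(W); every one is W ⇒ L
n=15: can move to 14, which is L ⇒ W
n=16: can move to 14, which is L ⇒ W
n=17: can move to 0, which is L ⇒ W
n=18: can move to 9, which is L ⇒ W
n=19: can move to 0, which is L ⇒ W
n=20: moves to 10(W), 15(W), 18(W), 19(W); every one is W ⇒ L
n=21: can move to 14, which is L ⇒ W
n=22: can move to 20, which is L ⇒ W
n=23: can move to 0, which is L ⇒ W
n=24: moves to 12(W), 21(W), 22(W), 23(W); every one is W ⇒ L
n=25: can move to 20, which is L ⇒ W
n=26: can move to 24, which is L ⇒ W
n=27: can move to 24, which is L ⇒ W
n=28: can move to 14, which is L ⇒ W
n=29: can move to 0, which is L ⇒ W
n=30: moves to 15(W), 25(W), 27(W), 28(W), 29(W); every one is W ⇒ L
n=31: can move to 0, which is L ⇒ W
n=32: can move to 30, which is L ⇒ W
n=33: can move to 30, which is L ⇒ W
n=34: moves to 17(W), 32(W), 33(W); every one is W ⇒ L
n=35: can move to 30, which is L ⇒ W
n=36: can move to 34, which is L ⇒ W
n=37: can move to 0, which is L ⇒ W
n=38: moves to 19(W), 36(W), 37(W); every one is W ⇒ L
n=39: can move to 38, which is L ⇒ W
n=40: can move to 20, which is L ⇒ W
The losing starting values of n are exactly the entries labelled L in this table (9 of them).

0, 4, 9, 14, 20, 24, 30, 34, 38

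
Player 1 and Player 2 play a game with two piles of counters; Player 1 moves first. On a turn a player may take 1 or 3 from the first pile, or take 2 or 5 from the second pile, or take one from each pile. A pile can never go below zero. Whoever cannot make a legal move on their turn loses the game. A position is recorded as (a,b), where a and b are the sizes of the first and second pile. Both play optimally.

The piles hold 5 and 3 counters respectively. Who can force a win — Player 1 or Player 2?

Player 2 wins.

Compute win/loss labels from the base case upward. A position with no move is L. Any other position is W if it can reach an L in one move, else L.
No move ever increases a pile, so every position that can arise here has a ≤ 5 and b ≤ 3; it is enough to label the cells with 0 ≤ a ≤ 5 and 0 ≤ b ≤ 3.
Every move lowers a or b (never raises either), so fill the grid row by row in increasing a, and left to right within a row: each cell's successors are then already labelled.
      b=0  b=1  b=2  b=3
a=0:    L    L    W    W
a=1:    W    W    W    L
a=2:    L    L    W    W
a=3:    W    W    W    L
a=4:    L    L    W    W
a=5:    W    W    W    L
Cells with no legal move (terminal, hence L): (0,0), (0,1).
The remaining L cells, each justified by listing all of its moves:
(1,3): only reaches (0,3)(W), (1,1)(W), (0,2)(W), all W → L
(2,0): only reaches (1,0)(W), which is W → L
(2,1): only reaches (1,1)(W), (1,0)(W), all W → L
(3,3): only reaches (2,3)(W), (0,3)(W), (3,1)(W), (2,2)(W), all W → L
(4,0): only reaches (3,0)(W), (1,0)(W), all W → L
(4,1): only reaches (3,1)(W), (1,1)(W), (3,0)(W), all W → L
(5,3): only reaches (4,3)(W), (2,3)(W), (5,1)(W), (4,2)(W), all W → L
Every other cell has at least one move into one of the L cells above, so it is W.
Every move from (5,3) reaches a W position, so the mover loses.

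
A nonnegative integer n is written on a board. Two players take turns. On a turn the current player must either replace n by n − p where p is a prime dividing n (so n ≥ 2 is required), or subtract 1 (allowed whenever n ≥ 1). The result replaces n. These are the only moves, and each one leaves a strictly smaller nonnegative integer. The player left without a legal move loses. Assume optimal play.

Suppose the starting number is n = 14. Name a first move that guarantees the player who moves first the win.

Label each position W (a win for the player to move) or L (a loss). A position with no legal move is L; any other position is W exactly when some move reaches an L, and L when every move reaches a W.
n=0: no move → L
n=1: can move to 0, which is L ⇒ W
n=2: can move to 0, which is L ⇒ W
n=3: can move to 0, which is L ⇒ W
n=4: moves to 2(W), 3(W); every one is W ⇒ L
n=5: can move to 0, which is L ⇒ W
n=6: can move to 4, which is L ⇒ W
n=7: can move to 0, which is L ⇒ W
n=8: moves to 6(W), 7(W); every one is W ⇒ L
n=9: can move to 8, which is L ⇒ W
n=10: can move to 8, which is L ⇒ W
n=11: can move to 0, which is L ⇒ W
n=12: moves to 9(W), 10(W), 11(W); every one is W ⇒ L
n=13: can move to 0, which is L ⇒ W
n=14: can move to 12, which is L ⇒ W
From 14, the L positions reachable in one move are: 12.

Move to 12.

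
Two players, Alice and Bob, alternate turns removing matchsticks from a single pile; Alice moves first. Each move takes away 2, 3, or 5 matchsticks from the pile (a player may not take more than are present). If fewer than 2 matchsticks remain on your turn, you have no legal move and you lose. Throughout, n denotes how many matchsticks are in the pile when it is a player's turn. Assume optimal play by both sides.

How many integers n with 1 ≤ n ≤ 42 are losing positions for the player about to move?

Compute win/loss labels from the base case upward. A position with no move is L. Any other position is W if it can reach an L in one move, else L.
n=0: no move → L
n=1: no move → L
n=2: can move to 0, which is L ⇒ W
n=3: can move to 1, which is L ⇒ W
n=4: can move to 1, which is L ⇒ W
n=5: can move to 0, which is L ⇒ W
n=6: can move to 1, which is L ⇒ W
n=7: moves to 5(W), 4(W), 2(W); every one is W ⇒ L
n=8: moves to 6(W), 5(W), 3(W); every one is W ⇒ L
n=9: can move to 7, which is L ⇒ W
n=10: can move to 8, which is L ⇒ W
n=11: can move to 8, which is L ⇒ W
n=12: can move to 7, which is L ⇒ W
n=13: can move to 8, which is L ⇒ W
n=14: moves to 12(W), 11(W), 9(W); every one is W ⇒ L
n=15: moves to 13(W), 12(W), 10(W); every one is W ⇒ L
n=16: can move to 14, which is L ⇒ W
n=17: can move to 15, which is L ⇒ W
n=18: can move to 15, which is L ⇒ W
n=19: can move to 14, which is L ⇒ W
n=20: can move to 15, which is L ⇒ W
n=21: moves to 19(W), 18(W), 16(W); every one is W ⇒ L
n=22: moves to 20(W), 19(W), 17(W); every one is W ⇒ L
n=23: can move to 21, which is L ⇒ W
n=24: can move to 22, which is L ⇒ W
n=25: can move to 22, which is L ⇒ W
n=26: can move to 21, which is L ⇒ W
n=27: can move to 22, which is L ⇒ W
n=28: moves to 26(W), 25(W), 23(W); every one is W ⇒ L
n=29: moves to 27(W), 26(W), 24(W); every one is W ⇒ L
n=30: can move to 28, which is L ⇒ W
n=31: can move to 29, which is L ⇒ W
n=32: can move to 29, which is L ⇒ W
n=33: can move to 28, which is L ⇒ W
n=34: can move to 29, which is L ⇒ W
n=35: moves to 33(W), 32(W), 30(W); every one is W ⇒ L
n=36: moves to 34(W), 33(W), 31(W); every one is W ⇒ L
n=37: can move to 35, which is L ⇒ W
n=38: can move to 36, which is L ⇒ W
n=39: can move to 36, which is L ⇒ W
n=40: can move to 35, which is L ⇒ W
n=41: can move to 36, which is L ⇒ W
n=42: moves to 40(W), 39(W), 37(W); every one is W ⇒ L
L entries with 1 ≤ n ≤ 42 (n=0 is outside the asked range and is not counted): n = 1, 7, 8, 14, 15, 21, 22, 28, 29, 35, 36, 42; that makes 12.

12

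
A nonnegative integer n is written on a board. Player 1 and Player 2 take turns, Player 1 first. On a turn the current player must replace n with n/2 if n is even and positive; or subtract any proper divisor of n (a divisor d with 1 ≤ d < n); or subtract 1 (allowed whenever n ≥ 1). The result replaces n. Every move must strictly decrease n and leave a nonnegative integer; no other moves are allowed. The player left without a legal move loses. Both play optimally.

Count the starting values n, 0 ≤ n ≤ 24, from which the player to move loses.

12

Classify positions by backward induction: terminal positions (no move available) are L. From any other position, the mover wins iff some move reaches an L.
n=0: no move → L
n=1: →0(L), so W
n=2: →1(W) only, which is W, so L
n=3: →2(L), so W
n=4: →2(L), so W
n=5: →4(W) only, which is W, so L
n=6: →5(L), so W
n=7: →6(W) only, which is W, so L
n=8: →7(L), so W
n=9: →6(W), 8(W) — all W, so L
n=10: →5(L), so W
n=11: →10(W) only, which is W, so L
n=12: →9(L), so W
n=13: →12(W) only, which is W, so L
n=14: →7(L), so W
n=15: →10(W), 12(W), 14(W) — all W, so L
n=16: →15(L), so W
n=17: →16(W) only, which is W, so L
n=18: →9(L), so W
n=19: →18(W) only, which is W, so L
n=20: →15(L), so W
n=21: →14(W), 18(W), 20(W) — all W, so L
n=22: →11(L), so W
n=23: →22(W) only, which is W, so L
n=24: →21(L), so W
L entries with 0 ≤ n ≤ 24: n = 0, 2, 5, 7, 9, 11, 13, 15, 17, 19, 21, 23; that makes 12.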